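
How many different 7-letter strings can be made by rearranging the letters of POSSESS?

The 7 letters of POSSESS have repeats: S appearing 4 times.
So there are 7! / (4!) = 210 distinguishable arrangements.

210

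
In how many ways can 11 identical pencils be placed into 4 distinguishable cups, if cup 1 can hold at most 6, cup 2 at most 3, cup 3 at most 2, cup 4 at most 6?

54

By stars and bars, unrestricted non-negative solutions to x_1+…+x_4 = 11 number C(11+3,3) = 364.
Subtract solutions that violate a single cap (substitute x_i' = x_i − (cap_i+1)): x_1 ≥ 7 gives C(7,3) = 35; x_2 ≥ 4 gives C(10,3) = 120; x_3 ≥ 3 gives C(11,3) = 165; x_4 ≥ 7 gives C(7,3) = 35. Together 355.
Add back pairs where two caps are both exceeded: 1 + 4 + 0 + 35 + 1 + 4 = 45.
By inclusion–exclusion the count is 364 − 355 + 45 = 54.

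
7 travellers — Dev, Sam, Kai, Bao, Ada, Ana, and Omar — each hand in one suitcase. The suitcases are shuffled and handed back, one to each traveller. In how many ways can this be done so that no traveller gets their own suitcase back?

This is the derangement count D_7: permutations of 7 items with no fixed point.
By inclusion–exclusion this is Σ_{j=0}^{7} (−1)^j C(7,j)·(7−j)!.
Computing: 5040 − 5040 + 2520 − 840 + 210 − 42 + 7 − 1 = 1854.

1854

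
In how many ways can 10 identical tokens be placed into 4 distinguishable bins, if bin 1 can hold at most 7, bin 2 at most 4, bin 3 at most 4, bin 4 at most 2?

Ignoring the caps, the number of non-negative solutions to x_1+…+x_4 = 10 is C(13,3) = 286.
Subtract solutions that violate a single cap (substitute x_i' = x_i − (cap_i+1)): x_1 ≥ 8 gives C(5,3) = 10; x_2 ≥ 5 gives C(8,3) = 56; x_3 ≥ 5 gives C(8,3) = 56; x_4 ≥ 3 gives C(10,3) = 120. Together 242.
Add back pairs where two caps are both exceeded: 0 + 0 + 0 + 1 + 10 + 10 = 21.
By inclusion–exclusion the count is 286 − 242 + 21 = 65.

65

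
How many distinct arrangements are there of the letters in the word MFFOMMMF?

Letter multiplicities in MFFOMMMF: F×3, M×4, O×1.
Dividing 8! = 40320 by 4!·3! = 144 for the repeated letters gives 280.

280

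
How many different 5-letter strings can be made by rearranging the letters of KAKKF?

20

The 5 letters of KAKKF have repeats: K appearing 3 times.
So there are 5! / (3!) = 20 distinguishable arrangements.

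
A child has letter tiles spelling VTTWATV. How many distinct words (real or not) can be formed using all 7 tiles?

The 7 letters of VTTWATV have repeats: T appearing 3 times and V appearing twice.
The number of distinct arrangements is 7!/(3!·2!) = 5040/12 = 420.

420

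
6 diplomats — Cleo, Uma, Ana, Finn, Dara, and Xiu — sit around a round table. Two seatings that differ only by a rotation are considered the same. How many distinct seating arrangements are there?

120

Seat Cleo anywhere (absorbing the rotational symmetry), then permute the other 5: (5)! = 120.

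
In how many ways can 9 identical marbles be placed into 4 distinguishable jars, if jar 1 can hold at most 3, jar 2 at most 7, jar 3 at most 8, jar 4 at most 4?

125

Without the upper bounds there are C(12,3) = 220 ways to split 9 among 4 jars.
Subtract solutions that violate a single cap (substitute x_i' = x_i − (cap_i+1)): x_1 ≥ 4 gives C(8,3) = 56; x_2 ≥ 8 gives C(4,3) = 4; x_3 ≥ 9 gives C(3,3) = 1; x_4 ≥ 5 gives C(7,3) = 35. Together 96.
Add back pairs where two caps are both exceeded: 0 + 0 + 1 + 0 + 0 + 0 = 1.
By inclusion–exclusion the count is 220 − 96 + 1 = 125.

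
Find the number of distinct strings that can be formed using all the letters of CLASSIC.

1260

Letter multiplicities in CLASSIC: A×1, C×2, I×1, L×1, S×2.
So there are 7! / (2!·2!) = 1260 distinguishable arrangements.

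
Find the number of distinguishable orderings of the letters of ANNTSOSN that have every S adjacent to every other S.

Treat the 2 copies of S as a single block. The multiset to arrange is then {SS, A, N, N, N, O, T}, 7 items in all.
That gives (7)!/(3!) = 840 arrangements.

840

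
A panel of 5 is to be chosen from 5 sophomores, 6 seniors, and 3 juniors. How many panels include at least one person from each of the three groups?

Unrestricted: C(14,5) = 2002 ways to pick any 5 of the 14.
Selections missing a whole group: no sophomores → C(9,5) = 126; no seniors → C(8,5) = 56; no juniors → C(11,5) = 462.
Add back selections omitting two groups (i.e. drawn from a single group): C(5,5) + C(6,5) + C(3,5) = 7.
By inclusion–exclusion: 2002 − 644 + 7 = 1365.

1365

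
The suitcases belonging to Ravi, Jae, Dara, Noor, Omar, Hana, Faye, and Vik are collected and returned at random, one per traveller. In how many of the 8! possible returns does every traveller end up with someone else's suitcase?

14833

This is the derangement count D_8: permutations of 8 items with no fixed point.
By inclusion–exclusion this is Σ_{j=0}^{8} (−1)^j C(8,j)·(8−j)!.
Computing: 40320 − 40320 + 20160 − 6720 + 1680 − 336 + 56 − 8 + 1 = 14833.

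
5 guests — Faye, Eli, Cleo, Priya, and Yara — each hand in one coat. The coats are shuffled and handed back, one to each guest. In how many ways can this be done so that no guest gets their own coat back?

44

Let Aᵢ be the assignments in which guest i gets their own coat. We want the size of the complement of A₁∪…∪A_5.
By inclusion–exclusion this is Σ_{j=0}^{5} (−1)^j C(5,j)·(5−j)!.
Computing: 120 − 120 + 60 − 20 + 5 − 1 = 44.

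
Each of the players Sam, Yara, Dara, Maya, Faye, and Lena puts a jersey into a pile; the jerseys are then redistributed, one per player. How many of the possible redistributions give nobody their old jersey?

Let Aᵢ be the assignments in which player i gets their old jersey. We want the size of the complement of A₁∪…∪A_6.
By inclusion–exclusion this is Σ_{j=0}^{6} (−1)^j C(6,j)·(6−j)!.
Computing: 720 − 720 + 360 − 120 + 30 − 6 + 1 = 265.

265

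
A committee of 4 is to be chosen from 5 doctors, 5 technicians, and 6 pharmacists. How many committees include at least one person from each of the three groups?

With no constraint there are C(16,4) = 1820 possible selections.
Selections missing a whole group: no doctors → C(11,4) = 330; no technicians → C(11,4) = 330; no pharmacists → C(10,4) = 210.
Add back selections omitting two groups (i.e. drawn from a single group): C(5,4) + C(5,4) + C(6,4) = 25.
By inclusion–exclusion: 1820 − 870 + 25 = 975.

975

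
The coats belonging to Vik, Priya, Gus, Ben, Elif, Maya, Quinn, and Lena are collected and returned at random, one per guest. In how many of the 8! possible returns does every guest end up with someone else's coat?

14833

Count assignments avoiding every fixed point. For any j of the 8 guests fixed to their own coat, the other 8−j can be arranged in (8−j)! ways.
By inclusion–exclusion this is Σ_{j=0}^{8} (−1)^j C(8,j)·(8−j)!.
Computing: 40320 − 40320 + 20160 − 6720 + 1680 − 336 + 56 − 8 + 1 = 14833.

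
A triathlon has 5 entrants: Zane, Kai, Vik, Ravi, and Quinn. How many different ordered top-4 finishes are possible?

120

There are 5 choices for 1st place, 4 for 2nd, and so on down to 2 for position 4.
That gives 5 × 4 × 3 × 2 = 120.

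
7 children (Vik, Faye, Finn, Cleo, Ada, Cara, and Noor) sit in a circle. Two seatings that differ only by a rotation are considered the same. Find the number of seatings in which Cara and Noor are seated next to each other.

240

Treat {Cara, Noor} as one unit (2 internal orders) and seat the resulting 6 units around the table: (5)! circular arrangements.
So 2 × (5)! = 2 × 120 = 240.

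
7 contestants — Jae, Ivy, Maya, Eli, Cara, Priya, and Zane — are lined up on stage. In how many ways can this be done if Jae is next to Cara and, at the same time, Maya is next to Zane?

480

Treat {Jae,Cara} as one block (2 orders) and {Maya,Zane} as another (2 orders).
That leaves 5 units to arrange: 2 × 2 × 5! = 4 × 120 = 480.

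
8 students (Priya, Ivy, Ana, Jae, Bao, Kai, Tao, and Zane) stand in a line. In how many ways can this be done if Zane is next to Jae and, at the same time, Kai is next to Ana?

2880

Treat {Zane,Jae} as one block (2 orders) and {Kai,Ana} as another (2 orders).
That leaves 6 units to arrange: 2 × 2 × 6! = 4 × 720 = 2880.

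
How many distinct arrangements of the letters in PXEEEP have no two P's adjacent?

40

Total arrangements of PXEEEP: 6!/(3!·2!) = 60.
Arrangements with the P's together: treat PP as one letter, giving (5)!/(3!) = 20.
Subtracting, 60 − 20 = 40 arrangements keep the P's apart.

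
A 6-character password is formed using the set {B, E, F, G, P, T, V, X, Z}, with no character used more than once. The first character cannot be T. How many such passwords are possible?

53760

The first character has 9−1 = 8 choices (anything except T).
The remaining 5 characters are filled from the other 8 symbols without repetition: 8 × 7 × 6 × 5 × 4 = 6720.
Total: 8 × 6720 = 53760.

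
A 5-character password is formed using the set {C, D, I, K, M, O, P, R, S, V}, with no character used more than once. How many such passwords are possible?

Choose and order 5 of the 10 symbols: the first character has 10 options, the next 9, and so on down to 6.
That product is 10 × 9 × 8 × 7 × 6 = 30240.

30240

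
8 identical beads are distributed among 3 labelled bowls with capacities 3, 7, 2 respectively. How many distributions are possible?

Ignoring the caps, the number of non-negative solutions to x_1+…+x_3 = 8 is C(10,2) = 45.
Subtract solutions that violate a single cap (substitute x_i' = x_i − (cap_i+1)): x_1 ≥ 4 gives C(6,2) = 15; x_2 ≥ 8 gives C(2,2) = 1; x_3 ≥ 3 gives C(7,2) = 21. Together 37.
Add back pairs where two caps are both exceeded: 0 + 3 + 0 = 3.
By inclusion–exclusion the count is 45 − 37 + 3 = 11.

11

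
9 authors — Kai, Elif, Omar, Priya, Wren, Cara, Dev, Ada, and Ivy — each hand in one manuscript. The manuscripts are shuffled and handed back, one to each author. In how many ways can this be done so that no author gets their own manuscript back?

133496

Count assignments avoiding every fixed point. For any j of the 9 authors fixed to their own manuscript, the other 9−j can be arranged in (9−j)! ways.
By inclusion–exclusion this is Σ_{j=0}^{9} (−1)^j C(9,j)·(9−j)!.
Computing: 362880 − 362880 + 181440 − 60480 + 15120 − 3024 + 504 − 72 + 9 − 1 = 133496.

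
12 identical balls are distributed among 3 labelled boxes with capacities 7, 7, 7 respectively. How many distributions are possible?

46

Without the upper bounds there are C(14,2) = 91 ways to split 12 among 3 boxes.
Subtract solutions that violate a single cap (substitute x_i' = x_i − (cap_i+1)): x_1 ≥ 8 gives C(6,2) = 15; x_2 ≥ 8 gives C(6,2) = 15; x_3 ≥ 8 gives C(6,2) = 15. Together 45.
No two caps can be exceeded simultaneously, so the pair terms are all 0.
By inclusion–exclusion the count is 91 − 45 + 0 = 46.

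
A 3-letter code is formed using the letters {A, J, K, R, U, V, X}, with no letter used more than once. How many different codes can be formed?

210

With no repetition, fill the 3 letters in order: 7 choices, then 6, down to 5.
7 × 6 × 5 = 210.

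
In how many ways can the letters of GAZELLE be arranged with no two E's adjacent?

There are 7!/(2!·2!) = 1260 arrangements of GAZELLE in total.
If the two E's are adjacent, glue them into one block, leaving 6 items to arrange: (6)!/(2!) = 360 ways.
Subtracting, 1260 − 360 = 900 arrangements keep the E's apart.

900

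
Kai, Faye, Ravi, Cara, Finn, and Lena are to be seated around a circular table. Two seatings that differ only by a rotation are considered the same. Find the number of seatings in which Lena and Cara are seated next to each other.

Glue Lena and Cara into a block (2 internal orders). Seating 5 units around a circle gives (4)! arrangements.
So 2 × (4)! = 2 × 24 = 48.

48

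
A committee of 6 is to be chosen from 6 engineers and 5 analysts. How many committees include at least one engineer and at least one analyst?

461

Total 6-person selections from all 11: C(11,6) = 462.
Selections missing a whole group: no engineers → C(5,6) = 0; no analysts → C(6,6) = 1.
Both groups omitted at once is impossible, so 462 − 1 = 461.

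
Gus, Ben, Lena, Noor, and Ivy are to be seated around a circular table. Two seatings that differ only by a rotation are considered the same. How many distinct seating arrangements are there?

Fix one person's seat to break rotational symmetry; the remaining 4 people can be arranged in (4)! = 24 ways.

24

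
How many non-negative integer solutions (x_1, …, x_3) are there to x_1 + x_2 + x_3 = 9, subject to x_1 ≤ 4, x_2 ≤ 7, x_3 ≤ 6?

31

Ignoring the caps, the number of non-negative solutions to x_1+…+x_3 = 9 is C(11,2) = 55.
Subtract solutions that violate a single cap (substitute x_i' = x_i − (cap_i+1)): x_1 ≥ 5 gives C(6,2) = 15; x_2 ≥ 8 gives C(3,2) = 3; x_3 ≥ 7 gives C(4,2) = 6. Together 24.
No two caps can be exceeded simultaneously, so the pair terms are all 0.
By inclusion–exclusion the count is 55 − 24 + 0 = 31.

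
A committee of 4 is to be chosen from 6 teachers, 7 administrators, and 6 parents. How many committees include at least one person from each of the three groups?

Total 4-person selections from all 19: C(19,4) = 3876.
Subtract selections that omit an entire group: no teachers → C(13,4) = 715; no administrators → C(12,4) = 495; no parents → C(13,4) = 715.
Add back selections omitting two groups (i.e. drawn from a single group): C(6,4) + C(7,4) + C(6,4) = 65.
By inclusion–exclusion: 3876 − 1925 + 65 = 2016.

2016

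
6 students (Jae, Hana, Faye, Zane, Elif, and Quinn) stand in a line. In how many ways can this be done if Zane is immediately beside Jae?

Glue Zane and Jae into one block (2 internal orders), leaving 5 units to arrange in a row.
So the count is 2·(5)! = 240.

240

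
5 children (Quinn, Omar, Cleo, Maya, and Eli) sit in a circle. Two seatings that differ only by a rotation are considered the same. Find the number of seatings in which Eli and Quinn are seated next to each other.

Treat {Eli, Quinn} as one unit (2 internal orders) and seat the resulting 4 units around the table: (3)! circular arrangements.
So 2 × (3)! = 2 × 6 = 12.

12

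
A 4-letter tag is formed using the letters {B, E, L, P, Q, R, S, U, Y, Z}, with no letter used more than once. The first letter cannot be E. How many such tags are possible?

The first letter has 10−1 = 9 choices (anything except E).
The remaining 3 letters are filled from the other 9 symbols without repetition: 9 × 8 × 7 = 504.
Total: 9 × 504 = 4536.

4536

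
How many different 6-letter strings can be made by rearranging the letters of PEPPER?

PEPPER has 6 letters with E appearing twice and P appearing 3 times.
So there are 6! / (3!·2!) = 60 distinguishable arrangements.

60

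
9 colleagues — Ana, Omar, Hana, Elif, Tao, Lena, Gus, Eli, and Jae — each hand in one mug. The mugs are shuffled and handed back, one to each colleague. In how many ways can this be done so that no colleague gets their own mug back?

133496

Count assignments avoiding every fixed point. For any j of the 9 colleagues fixed to their own mug, the other 9−j can be arranged in (9−j)! ways.
By inclusion–exclusion this is Σ_{j=0}^{9} (−1)^j C(9,j)·(9−j)!.
Computing: 362880 − 362880 + 181440 − 60480 + 15120 − 3024 + 504 − 72 + 9 − 1 = 133496.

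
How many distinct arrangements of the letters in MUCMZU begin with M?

60

With the first slot taken by M, it remains to arrange the other 5 letters (UCMZU).
Those 5 letters have U appearing twice, giving (5)!/(2!) = 60.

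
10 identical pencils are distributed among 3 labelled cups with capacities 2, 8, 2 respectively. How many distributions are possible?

Without the upper bounds there are C(12,2) = 66 ways to split 10 among 3 cups.
Subtract solutions that violate a single cap (substitute x_i' = x_i − (cap_i+1)): x_1 ≥ 3 gives C(9,2) = 36; x_2 ≥ 9 gives C(3,2) = 3; x_3 ≥ 3 gives C(9,2) = 36. Together 75.
Add back pairs where two caps are both exceeded: 0 + 15 + 0 = 15.
By inclusion–exclusion the count is 66 − 75 + 15 = 6.

6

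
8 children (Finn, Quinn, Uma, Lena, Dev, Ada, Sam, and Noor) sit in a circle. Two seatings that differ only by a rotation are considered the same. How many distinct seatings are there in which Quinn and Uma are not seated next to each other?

All circular seatings of 8 people number (7)! = 5040.
Those with Quinn next to Uma: fuse the pair into one unit and seat 7 units around a circle — 2·(6)! = 1440.
Subtracting, 5040 − 1440 = 3600.

3600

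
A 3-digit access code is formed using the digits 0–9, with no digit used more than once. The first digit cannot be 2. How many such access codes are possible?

The first digit has 10−1 = 9 choices (anything except 2).
The remaining 2 digits are filled from the other 9 symbols without repetition: 9 × 8 = 72.
Total: 9 × 72 = 648.

648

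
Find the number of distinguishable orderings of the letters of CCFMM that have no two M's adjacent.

18

There are 5!/(2!·2!) = 30 arrangements of CCFMM in total.
If the two M's are adjacent, glue them into one block, leaving 4 items to arrange: (4)!/(2!) = 12 ways.
Subtracting, 30 − 12 = 18 arrangements keep the M's apart.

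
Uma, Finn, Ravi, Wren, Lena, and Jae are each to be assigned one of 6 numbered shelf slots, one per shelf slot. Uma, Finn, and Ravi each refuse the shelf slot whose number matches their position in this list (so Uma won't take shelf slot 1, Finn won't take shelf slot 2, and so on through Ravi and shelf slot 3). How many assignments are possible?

426

Let Aᵢ (for i ∈ {1, 2, 3}) be the placements that put person i in their forbidden shelf slot. Any j of these fix j positions, leaving (6−j)! ways to fill the rest, and there are C(3,j) ways to pick which j.
By inclusion–exclusion, the number of valid placements is Σ_{j=0}^{3} (−1)^j C(3,j)·(6−j)!.
Computing: 720 − 360 + 72 − 6 = 426.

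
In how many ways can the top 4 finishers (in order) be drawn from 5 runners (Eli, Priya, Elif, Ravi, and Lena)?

120

There are 5 choices for 1st place, 4 for 2nd, and so on down to 2 for position 4.
That gives 5 × 4 × 3 × 2 = 120.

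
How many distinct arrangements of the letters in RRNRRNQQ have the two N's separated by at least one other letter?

315

There are 8!/(4!·2!·2!) = 420 arrangements of RRNRRNQQ in total.
If the two N's are adjacent, glue them into one block, leaving 7 items to arrange: (7)!/(4!·2!) = 105 ways.
Hence 420 − 105 = 315.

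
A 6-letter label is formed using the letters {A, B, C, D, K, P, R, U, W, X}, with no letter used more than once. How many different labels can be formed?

151200

With no repetition, fill the 6 letters in order: 10 choices, then 9, down to 5.
10 × 9 × 8 × 7 × 6 × 5 = 151200.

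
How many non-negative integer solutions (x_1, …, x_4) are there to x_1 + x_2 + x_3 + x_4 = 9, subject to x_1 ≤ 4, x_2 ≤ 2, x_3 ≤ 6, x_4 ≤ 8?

Ignoring the caps, the number of non-negative solutions to x_1+…+x_4 = 9 is C(12,3) = 220.
Subtract solutions that violate a single cap (substitute x_i' = x_i − (cap_i+1)): x_1 ≥ 5 gives C(7,3) = 35; x_2 ≥ 3 gives C(9,3) = 84; x_3 ≥ 7 gives C(5,3) = 10; x_4 ≥ 9 gives C(3,3) = 1. Together 130.
Add back pairs where two caps are both exceeded: 4 + 0 + 0 + 0 + 0 + 0 = 4.
By inclusion–exclusion the count is 220 − 130 + 4 = 94.

94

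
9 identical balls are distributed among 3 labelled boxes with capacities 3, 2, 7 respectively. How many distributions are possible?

9

Without the upper bounds there are C(11,2) = 55 ways to split 9 among 3 boxes.
Subtract solutions that violate a single cap (substitute x_i' = x_i − (cap_i+1)): x_1 ≥ 4 gives C(7,2) = 21; x_2 ≥ 3 gives C(8,2) = 28; x_3 ≥ 8 gives C(3,2) = 3. Together 52.
Add back pairs where two caps are both exceeded: 6 + 0 + 0 = 6.
By inclusion–exclusion the count is 55 − 52 + 6 = 9.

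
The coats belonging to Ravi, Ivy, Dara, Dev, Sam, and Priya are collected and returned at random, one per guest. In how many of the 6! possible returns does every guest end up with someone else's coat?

265

This is the derangement count D_6: permutations of 6 items with no fixed point.
By inclusion–exclusion this is Σ_{j=0}^{6} (−1)^j C(6,j)·(6−j)!.
Computing: 720 − 720 + 360 − 120 + 30 − 6 + 1 = 265.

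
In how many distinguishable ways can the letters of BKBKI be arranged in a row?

30

The 5 letters of BKBKI have repeats: B appearing twice and K appearing twice.
So there are 5! / (2!·2!) = 30 distinguishable arrangements.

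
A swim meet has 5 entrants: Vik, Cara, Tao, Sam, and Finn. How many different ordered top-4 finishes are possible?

There are 5 choices for 1st place, 4 for 2nd, and so on down to 2 for position 4.
That gives 5 × 4 × 3 × 2 = 120.

120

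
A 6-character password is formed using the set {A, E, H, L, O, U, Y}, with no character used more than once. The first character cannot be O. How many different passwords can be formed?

The first character has 7−1 = 6 choices (anything except O).
The remaining 5 characters are filled from the other 6 symbols without repetition: 6 × 5 × 4 × 3 × 2 = 720.
Total: 6 × 720 = 4320.

4320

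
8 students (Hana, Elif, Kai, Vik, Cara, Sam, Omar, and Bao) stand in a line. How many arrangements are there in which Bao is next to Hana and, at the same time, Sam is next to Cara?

2880

Treat {Bao,Hana} as one block (2 orders) and {Sam,Cara} as another (2 orders).
That leaves 6 units to arrange: 2 × 2 × 6! = 4 × 720 = 2880.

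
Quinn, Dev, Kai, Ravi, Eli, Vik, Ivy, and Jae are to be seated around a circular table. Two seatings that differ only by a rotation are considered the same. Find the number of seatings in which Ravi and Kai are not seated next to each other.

All circular seatings of 8 people number (7)! = 5040.
Those with Ravi next to Kai: fuse the pair into one unit and seat 7 units around a circle — 2·(6)! = 1440.
Subtracting, 5040 − 1440 = 3600.

3600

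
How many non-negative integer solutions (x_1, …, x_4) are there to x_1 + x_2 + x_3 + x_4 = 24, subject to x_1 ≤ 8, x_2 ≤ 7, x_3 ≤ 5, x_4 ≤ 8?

35

Without the upper bounds there are C(27,3) = 2925 ways to split 24 among 4 variables.
Subtract solutions that violate a single cap (substitute x_i' = x_i − (cap_i+1)): x_1 ≥ 9 gives C(18,3) = 816; x_2 ≥ 8 gives C(19,3) = 969; x_3 ≥ 6 gives C(21,3) = 1330; x_4 ≥ 9 gives C(18,3) = 816. Together 3931.
Add back pairs where two caps are both exceeded: 120 + 220 + 84 + 286 + 120 + 220 = 1050.
Subtract triples: 4 + 0 + 1 + 4 = 9.
By inclusion–exclusion the count is 2925 − 3931 + 1050 − 9 = 35.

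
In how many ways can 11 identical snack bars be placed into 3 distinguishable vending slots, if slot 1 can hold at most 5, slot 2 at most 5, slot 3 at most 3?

6

By stars and bars, unrestricted non-negative solutions to x_1+…+x_3 = 11 number C(11+2,2) = 78.
Subtract solutions that violate a single cap (substitute x_i' = x_i − (cap_i+1)): x_1 ≥ 6 gives C(7,2) = 21; x_2 ≥ 6 gives C(7,2) = 21; x_3 ≥ 4 gives C(9,2) = 36. Together 78.
Add back pairs where two caps are both exceeded: 0 + 3 + 3 = 6.
By inclusion–exclusion the count is 78 − 78 + 6 = 6.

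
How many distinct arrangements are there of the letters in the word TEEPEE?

30

The 6 letters of TEEPEE have repeats: E appearing 4 times.
Dividing 6! = 720 by 4! = 24 for the repeated letters gives 30.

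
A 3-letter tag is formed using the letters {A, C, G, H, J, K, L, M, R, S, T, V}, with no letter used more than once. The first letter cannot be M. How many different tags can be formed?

1210

The first letter has 12−1 = 11 choices (anything except M).
The remaining 2 letters are filled from the other 11 symbols without repetition: 11 × 10 = 110.
Total: 11 × 110 = 1210.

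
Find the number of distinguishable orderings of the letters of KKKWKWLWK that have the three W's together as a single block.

42

Treat the 3 copies of W as a single block. The multiset to arrange is then {WWW, K, K, K, K, K, L}, 7 items in all.
That gives (7)!/(5!) = 42 arrangements.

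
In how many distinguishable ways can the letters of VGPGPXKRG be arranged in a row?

30240

The 9 letters of VGPGPXKRG have repeats: G appearing 3 times and P appearing twice.
The number of distinct arrangements is 9!/(3!·2!) = 362880/12 = 30240.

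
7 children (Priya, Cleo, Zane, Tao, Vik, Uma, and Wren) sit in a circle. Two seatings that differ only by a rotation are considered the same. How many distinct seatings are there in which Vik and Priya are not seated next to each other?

480

Without the restriction there are (6)! = 720 seatings.
Those with Vik next to Priya: fuse the pair into one unit and seat 6 units around a circle — 2·(5)! = 240.
Subtracting, 720 − 240 = 480.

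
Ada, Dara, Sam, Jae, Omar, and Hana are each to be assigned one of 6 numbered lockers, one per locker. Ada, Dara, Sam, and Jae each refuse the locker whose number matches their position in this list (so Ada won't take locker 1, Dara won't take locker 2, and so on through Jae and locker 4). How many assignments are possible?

362

Let Aᵢ (for 1 ≤ i ≤ 4) be the placements that put person i in their forbidden locker. Any j of these fix j positions, leaving (6−j)! ways to fill the rest, and there are C(4,j) ways to pick which j.
By inclusion–exclusion, the number of valid placements is Σ_{j=0}^{4} (−1)^j C(4,j)·(6−j)!.
Computing: 720 − 480 + 144 − 24 + 2 = 362.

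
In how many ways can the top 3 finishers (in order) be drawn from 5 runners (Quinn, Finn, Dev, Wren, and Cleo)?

60

This is an ordered selection of 3 from 5: P(5,3).
That gives 5 × 4 × 3 = 60.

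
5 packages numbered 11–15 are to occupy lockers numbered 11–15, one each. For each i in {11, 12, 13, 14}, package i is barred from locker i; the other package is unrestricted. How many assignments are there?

Let Aᵢ (for 11 ≤ i ≤ 14) be the placements that put package i in its forbidden locker. Any j of these fix j positions, leaving (5−j)! ways to fill the rest, and there are C(4,j) ways to pick which j.
By inclusion–exclusion, the number of valid placements is Σ_{j=0}^{4} (−1)^j C(4,j)·(5−j)!.
Computing: 120 − 96 + 36 − 8 + 1 = 53.

53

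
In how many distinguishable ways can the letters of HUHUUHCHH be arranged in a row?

504

The 9 letters of HUHUUHCHH have repeats: H appearing 5 times and U appearing 3 times.
Dividing 9! = 362880 by 5!·3! = 720 for the repeated letters gives 504.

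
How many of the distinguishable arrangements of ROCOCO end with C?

20

With the last slot taken by C, it remains to arrange the other 5 letters (ROOCO).
Those 5 letters have O appearing 3 times, giving (5)!/(3!) = 20.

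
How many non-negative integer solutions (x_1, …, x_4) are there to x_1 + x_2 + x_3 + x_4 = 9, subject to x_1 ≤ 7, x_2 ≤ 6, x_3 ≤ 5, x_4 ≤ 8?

Ignoring the caps, the number of non-negative solutions to x_1+…+x_4 = 9 is C(12,3) = 220.
Subtract solutions that violate a single cap (substitute x_i' = x_i − (cap_i+1)): x_1 ≥ 8 gives C(4,3) = 4; x_2 ≥ 7 gives C(5,3) = 10; x_3 ≥ 6 gives C(6,3) = 20; x_4 ≥ 9 gives C(3,3) = 1. Together 35.
No two caps can be exceeded simultaneously, so the pair terms are all 0.
By inclusion–exclusion the count is 220 − 35 + 0 = 185.

185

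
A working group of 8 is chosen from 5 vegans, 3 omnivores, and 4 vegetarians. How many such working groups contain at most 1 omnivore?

117

Split by how many omnivores are chosen (0 through 1).
Sum: C(3,0)·C(9,8) + C(3,1)·C(9,7) = 9 + 108 = 117.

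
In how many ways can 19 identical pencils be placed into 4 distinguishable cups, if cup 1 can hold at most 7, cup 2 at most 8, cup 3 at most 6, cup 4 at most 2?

Without the upper bounds there are C(22,3) = 1540 ways to split 19 among 4 cups.
Subtract solutions that violate a single cap (substitute x_i' = x_i − (cap_i+1)): x_1 ≥ 8 gives C(14,3) = 364; x_2 ≥ 9 gives C(13,3) = 286; x_3 ≥ 7 gives C(15,3) = 455; x_4 ≥ 3 gives C(19,3) = 969. Together 2074.
Add back pairs where two caps are both exceeded: 10 + 35 + 165 + 20 + 120 + 220 = 570.
Subtract triples: 0 + 0 + 4 + 1 = 5.
By inclusion–exclusion the count is 1540 − 2074 + 570 − 5 = 31.

31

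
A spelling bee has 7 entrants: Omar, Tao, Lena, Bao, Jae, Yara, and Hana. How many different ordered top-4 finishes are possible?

840

There are 7 choices for 1st place, 6 for 2nd, and so on down to 4 for position 4.
That gives 7 × 6 × 5 × 4 = 840.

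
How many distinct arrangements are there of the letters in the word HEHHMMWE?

Letter multiplicities in HEHHMMWE: E×2, H×3, M×2, W×1.
The number of distinct arrangements is 8!/(3!·2!·2!) = 40320/24 = 1680.

1680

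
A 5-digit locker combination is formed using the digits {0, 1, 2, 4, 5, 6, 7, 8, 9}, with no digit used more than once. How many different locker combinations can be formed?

15120

With no repetition, fill the 5 digits in order: 9 choices, then 8, down to 5.
That product is 9 × 8 × 7 × 6 × 5 = 15120.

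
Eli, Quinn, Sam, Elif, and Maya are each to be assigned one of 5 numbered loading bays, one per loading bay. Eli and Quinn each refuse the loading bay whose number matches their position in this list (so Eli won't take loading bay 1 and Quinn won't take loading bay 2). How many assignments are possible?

78

Let Aᵢ (for i ∈ {1, 2}) be the placements that put person i in their forbidden loading bay. Any j of these fix j positions, leaving (5−j)! ways to fill the rest, and there are C(2,j) ways to pick which j.
By inclusion–exclusion, the number of valid placements is Σ_{j=0}^{2} (−1)^j C(2,j)·(5−j)!.
Computing: 120 − 48 + 6 = 78.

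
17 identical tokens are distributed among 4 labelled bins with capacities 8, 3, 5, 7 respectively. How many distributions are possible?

By stars and bars, unrestricted non-negative solutions to x_1+…+x_4 = 17 number C(17+3,3) = 1140.
Subtract solutions that violate a single cap (substitute x_i' = x_i − (cap_i+1)): x_1 ≥ 9 gives C(11,3) = 165; x_2 ≥ 4 gives C(16,3) = 560; x_3 ≥ 6 gives C(14,3) = 364; x_4 ≥ 8 gives C(12,3) = 220. Together 1309.
Add back pairs where two caps are both exceeded: 35 + 10 + 1 + 120 + 56 + 20 = 242.
By inclusion–exclusion the count is 1140 − 1309 + 242 = 73.

73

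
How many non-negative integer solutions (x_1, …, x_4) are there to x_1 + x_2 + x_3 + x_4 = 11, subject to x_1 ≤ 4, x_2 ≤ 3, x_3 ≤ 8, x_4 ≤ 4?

90

Without the upper bounds there are C(14,3) = 364 ways to split 11 among 4 variables.
Subtract solutions that violate a single cap (substitute x_i' = x_i − (cap_i+1)): x_1 ≥ 5 gives C(9,3) = 84; x_2 ≥ 4 gives C(10,3) = 120; x_3 ≥ 9 gives C(5,3) = 10; x_4 ≥ 5 gives C(9,3) = 84. Together 298.
Add back pairs where two caps are both exceeded: 10 + 0 + 4 + 0 + 10 + 0 = 24.
By inclusion–exclusion the count is 364 − 298 + 24 = 90.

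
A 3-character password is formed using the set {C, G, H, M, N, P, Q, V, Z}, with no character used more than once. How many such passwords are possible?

504

With no repetition, fill the 3 characters in order: 9 choices, then 8, down to 7.
That product is 9 × 8 × 7 = 504.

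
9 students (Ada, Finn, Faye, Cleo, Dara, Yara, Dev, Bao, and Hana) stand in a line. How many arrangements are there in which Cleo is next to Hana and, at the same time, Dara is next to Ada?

20160

Treat {Cleo,Hana} as one block (2 orders) and {Dara,Ada} as another (2 orders).
That leaves 7 units to arrange: 2 × 2 × 7! = 4 × 5040 = 20160.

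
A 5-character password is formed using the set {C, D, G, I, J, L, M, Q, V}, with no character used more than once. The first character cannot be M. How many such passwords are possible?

The first character has 9−1 = 8 choices (anything except M).
The remaining 4 characters are filled from the other 8 symbols without repetition: 8 × 7 × 6 × 5 = 1680.
Total: 8 × 1680 = 13440.

13440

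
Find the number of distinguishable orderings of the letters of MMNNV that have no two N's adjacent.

18

Total arrangements of MMNNV: 5!/(2!·2!) = 30.
If the two N's are adjacent, glue them into one block, leaving 4 items to arrange: (4)!/(2!) = 12 ways.
Subtracting, 30 − 12 = 18 arrangements keep the N's apart.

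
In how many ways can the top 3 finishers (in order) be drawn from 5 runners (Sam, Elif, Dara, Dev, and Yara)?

60

This is an ordered selection of 3 from 5: P(5,3).
That gives 5 × 4 × 3 = 60.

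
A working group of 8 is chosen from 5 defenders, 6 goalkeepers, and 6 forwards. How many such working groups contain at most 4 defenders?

24090

Split by how many defenders are chosen (0 through 4).
Sum: C(5,0)·C(12,8) + C(5,1)·C(12,7) + C(5,2)·C(12,6) + C(5,3)·C(12,5) + C(5,4)·C(12,4) = 495 + 3960 + 9240 + 7920 + 2475 = 24090.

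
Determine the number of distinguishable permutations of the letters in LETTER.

Letter multiplicities in LETTER: E×2, L×1, R×1, T×2.
So there are 6! / (2!·2!) = 180 distinguishable arrangements.

180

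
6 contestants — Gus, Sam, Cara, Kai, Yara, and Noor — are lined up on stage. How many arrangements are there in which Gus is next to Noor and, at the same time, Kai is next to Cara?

Treat {Gus,Noor} as one block (2 orders) and {Kai,Cara} as another (2 orders).
That leaves 4 units to arrange: 2 × 2 × 4! = 4 × 24 = 96.

96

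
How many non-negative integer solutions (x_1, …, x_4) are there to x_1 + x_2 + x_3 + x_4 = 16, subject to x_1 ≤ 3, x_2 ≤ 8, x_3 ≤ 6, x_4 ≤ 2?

19

Ignoring the caps, the number of non-negative solutions to x_1+…+x_4 = 16 is C(19,3) = 969.
Subtract solutions that violate a single cap (substitute x_i' = x_i − (cap_i+1)): x_1 ≥ 4 gives C(15,3) = 455; x_2 ≥ 9 gives C(10,3) = 120; x_3 ≥ 7 gives C(12,3) = 220; x_4 ≥ 3 gives C(16,3) = 560. Together 1355.
Add back pairs where two caps are both exceeded: 20 + 56 + 220 + 1 + 35 + 84 = 416.
Subtract triples: 0 + 1 + 10 + 0 = 11.
By inclusion–exclusion the count is 969 − 1355 + 416 − 11 = 19.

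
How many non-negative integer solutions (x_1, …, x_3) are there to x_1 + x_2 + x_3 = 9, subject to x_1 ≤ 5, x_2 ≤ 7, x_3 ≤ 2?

By stars and bars, unrestricted non-negative solutions to x_1+…+x_3 = 9 number C(9+2,2) = 55.
Subtract solutions that violate a single cap (substitute x_i' = x_i − (cap_i+1)): x_1 ≥ 6 gives C(5,2) = 10; x_2 ≥ 8 gives C(3,2) = 3; x_3 ≥ 3 gives C(8,2) = 28. Together 41.
Add back pairs where two caps are both exceeded: 0 + 1 + 0 = 1.
By inclusion–exclusion the count is 55 − 41 + 1 = 15.

15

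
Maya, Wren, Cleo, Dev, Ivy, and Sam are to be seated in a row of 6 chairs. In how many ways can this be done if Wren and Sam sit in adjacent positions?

240

Treat {Wren, Sam} as a single unit. There are 5 units to order, and the pair itself can be ordered 2 ways.
So the count is 2·(5)! = 240.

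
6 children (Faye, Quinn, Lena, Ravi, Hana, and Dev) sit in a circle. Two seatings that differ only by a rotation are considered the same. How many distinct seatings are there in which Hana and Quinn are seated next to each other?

48

Treat {Hana, Quinn} as one unit (2 internal orders) and seat the resulting 5 units around the table: (4)! circular arrangements.
So 2 × (4)! = 2 × 24 = 48.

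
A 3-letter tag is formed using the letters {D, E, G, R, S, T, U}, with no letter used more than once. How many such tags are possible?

210

This is a permutation of 3 out of 7: P(7,3) = 7!/4!.
7 × 6 × 5 = 210.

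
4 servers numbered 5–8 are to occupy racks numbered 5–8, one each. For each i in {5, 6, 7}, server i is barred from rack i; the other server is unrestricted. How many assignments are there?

Let Aᵢ (for i ∈ {5, 6, 7}) be the placements that put server i in its forbidden rack. Any j of these fix j positions, leaving (4−j)! ways to fill the rest, and there are C(3,j) ways to pick which j.
By inclusion–exclusion, the number of valid placements is Σ_{j=0}^{3} (−1)^j C(3,j)·(4−j)!.
Computing: 24 − 18 + 6 − 1 = 11.

11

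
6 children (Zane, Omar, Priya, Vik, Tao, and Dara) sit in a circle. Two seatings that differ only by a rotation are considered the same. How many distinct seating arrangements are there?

Fix one person's seat to break rotational symmetry; the remaining 5 people can be arranged in (5)! = 120 ways.

120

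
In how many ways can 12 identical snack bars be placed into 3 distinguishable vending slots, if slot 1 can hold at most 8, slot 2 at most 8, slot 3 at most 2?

18

Without the upper bounds there are C(14,2) = 91 ways to split 12 among 3 vending slots.
Subtract solutions that violate a single cap (substitute x_i' = x_i − (cap_i+1)): x_1 ≥ 9 gives C(5,2) = 10; x_2 ≥ 9 gives C(5,2) = 10; x_3 ≥ 3 gives C(11,2) = 55. Together 75.
Add back pairs where two caps are both exceeded: 0 + 1 + 1 = 2.
By inclusion–exclusion the count is 91 − 75 + 2 = 18.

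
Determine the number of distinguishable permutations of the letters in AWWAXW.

60

Letter multiplicities in AWWAXW: A×2, W×3, X×1.
So there are 6! / (3!·2!) = 60 distinguishable arrangements.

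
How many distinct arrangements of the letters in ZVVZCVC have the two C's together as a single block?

60

Treat the 2 copies of C as a single block. The multiset to arrange is then {CC, V, V, V, Z, Z}, 6 items in all.
That gives (6)!/(3!·2!) = 60 arrangements.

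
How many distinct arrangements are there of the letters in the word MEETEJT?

MEETEJT has 7 letters with E appearing 3 times and T appearing twice.
So there are 7! / (3!·2!) = 420 distinguishable arrangements.

420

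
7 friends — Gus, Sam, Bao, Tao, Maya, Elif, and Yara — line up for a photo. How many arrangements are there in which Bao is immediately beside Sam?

1440

Treat {Bao, Sam} as a single unit. There are 6 units to order, and the pair itself can be ordered 2 ways.
So the count is 2·(6)! = 1440.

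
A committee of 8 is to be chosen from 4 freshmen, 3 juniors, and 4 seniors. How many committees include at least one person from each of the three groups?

164

Total 8-person selections from all 11: C(11,8) = 165.
Selections missing a whole group: no freshmen → C(7,8) = 0; no juniors → C(8,8) = 1; no seniors → C(7,8) = 0.
Add back selections omitting two groups (i.e. drawn from a single group): C(4,8) + C(3,8) + C(4,8) = 0.
By inclusion–exclusion: 165 − 1 + 0 = 164.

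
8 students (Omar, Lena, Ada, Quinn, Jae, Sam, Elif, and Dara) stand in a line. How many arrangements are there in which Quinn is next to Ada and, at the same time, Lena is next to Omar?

2880

Treat {Quinn,Ada} as one block (2 orders) and {Lena,Omar} as another (2 orders).
That leaves 6 units to arrange: 2 × 2 × 6! = 4 × 720 = 2880.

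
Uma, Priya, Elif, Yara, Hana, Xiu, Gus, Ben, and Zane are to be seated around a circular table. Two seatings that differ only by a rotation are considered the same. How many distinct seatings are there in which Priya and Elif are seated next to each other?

Treat {Priya, Elif} as one unit (2 internal orders) and seat the resulting 8 units around the table: (7)! circular arrangements.
So 2 × (7)! = 2 × 5040 = 10080.

10080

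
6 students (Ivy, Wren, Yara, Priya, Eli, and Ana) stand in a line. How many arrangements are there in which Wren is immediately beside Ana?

240

Glue Wren and Ana into one block (2 internal orders), leaving 5 units to arrange in a row.
So the count is 2·(5)! = 240.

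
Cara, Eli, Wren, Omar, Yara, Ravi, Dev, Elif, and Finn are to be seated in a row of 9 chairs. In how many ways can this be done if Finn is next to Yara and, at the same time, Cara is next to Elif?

Treat {Finn,Yara} as one block (2 orders) and {Cara,Elif} as another (2 orders).
That leaves 7 units to arrange: 2 × 2 × 7! = 4 × 5040 = 20160.

20160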